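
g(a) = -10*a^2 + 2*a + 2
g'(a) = 2 - 20*a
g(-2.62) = -71.88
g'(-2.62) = 54.40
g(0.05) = 2.08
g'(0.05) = 1.00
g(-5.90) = -357.90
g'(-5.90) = 120.00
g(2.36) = -48.98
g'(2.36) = -45.20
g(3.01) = -82.58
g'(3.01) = -58.20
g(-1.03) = -10.67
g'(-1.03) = 22.60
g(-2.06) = -44.56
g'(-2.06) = 43.20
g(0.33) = 1.57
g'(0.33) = -4.60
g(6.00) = -346.00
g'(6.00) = -118.00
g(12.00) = -1414.00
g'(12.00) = -238.00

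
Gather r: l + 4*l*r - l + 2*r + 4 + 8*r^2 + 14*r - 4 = 8*r^2 + r*(4*l + 16)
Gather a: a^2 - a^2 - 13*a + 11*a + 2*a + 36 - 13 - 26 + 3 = 0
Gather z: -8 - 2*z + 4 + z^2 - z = z^2 - 3*z - 4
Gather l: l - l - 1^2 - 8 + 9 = 0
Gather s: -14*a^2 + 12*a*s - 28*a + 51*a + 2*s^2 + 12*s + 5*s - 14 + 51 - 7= -14*a^2 + 23*a + 2*s^2 + s*(12*a + 17) + 30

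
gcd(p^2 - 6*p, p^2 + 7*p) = p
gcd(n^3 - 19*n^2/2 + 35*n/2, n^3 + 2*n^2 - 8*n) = n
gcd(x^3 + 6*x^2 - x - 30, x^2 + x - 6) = x^2 + x - 6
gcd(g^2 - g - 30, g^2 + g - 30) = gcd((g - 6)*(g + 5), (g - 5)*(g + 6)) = 1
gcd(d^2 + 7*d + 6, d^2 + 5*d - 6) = d + 6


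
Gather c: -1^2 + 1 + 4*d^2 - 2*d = 4*d^2 - 2*d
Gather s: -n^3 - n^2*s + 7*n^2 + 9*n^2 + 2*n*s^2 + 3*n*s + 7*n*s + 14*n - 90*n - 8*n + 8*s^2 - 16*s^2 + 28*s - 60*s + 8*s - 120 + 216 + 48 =-n^3 + 16*n^2 - 84*n + s^2*(2*n - 8) + s*(-n^2 + 10*n - 24) + 144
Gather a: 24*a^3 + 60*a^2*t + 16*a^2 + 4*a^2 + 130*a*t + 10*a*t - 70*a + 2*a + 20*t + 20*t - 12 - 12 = 24*a^3 + a^2*(60*t + 20) + a*(140*t - 68) + 40*t - 24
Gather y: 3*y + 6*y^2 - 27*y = 6*y^2 - 24*y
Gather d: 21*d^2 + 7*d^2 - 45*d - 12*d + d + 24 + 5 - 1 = 28*d^2 - 56*d + 28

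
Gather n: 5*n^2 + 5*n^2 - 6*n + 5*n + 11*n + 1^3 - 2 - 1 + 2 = 10*n^2 + 10*n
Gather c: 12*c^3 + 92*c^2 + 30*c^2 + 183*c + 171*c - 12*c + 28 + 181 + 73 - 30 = 12*c^3 + 122*c^2 + 342*c + 252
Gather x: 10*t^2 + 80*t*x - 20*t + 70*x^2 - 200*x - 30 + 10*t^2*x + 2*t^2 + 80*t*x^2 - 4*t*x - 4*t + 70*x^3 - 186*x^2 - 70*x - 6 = 12*t^2 - 24*t + 70*x^3 + x^2*(80*t - 116) + x*(10*t^2 + 76*t - 270) - 36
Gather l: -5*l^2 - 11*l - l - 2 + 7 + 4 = -5*l^2 - 12*l + 9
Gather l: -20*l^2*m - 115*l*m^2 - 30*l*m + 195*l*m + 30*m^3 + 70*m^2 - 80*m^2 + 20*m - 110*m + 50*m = -20*l^2*m + l*(-115*m^2 + 165*m) + 30*m^3 - 10*m^2 - 40*m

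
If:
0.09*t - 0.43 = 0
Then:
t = 4.78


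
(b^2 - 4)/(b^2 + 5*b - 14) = (b + 2)/(b + 7)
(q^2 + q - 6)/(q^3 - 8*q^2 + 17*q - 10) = (q + 3)/(q^2 - 6*q + 5)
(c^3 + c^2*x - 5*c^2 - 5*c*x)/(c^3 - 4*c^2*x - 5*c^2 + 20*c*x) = (-c - x)/(-c + 4*x)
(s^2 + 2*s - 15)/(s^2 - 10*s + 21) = (s + 5)/(s - 7)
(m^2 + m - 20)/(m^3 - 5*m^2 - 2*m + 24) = (m + 5)/(m^2 - m - 6)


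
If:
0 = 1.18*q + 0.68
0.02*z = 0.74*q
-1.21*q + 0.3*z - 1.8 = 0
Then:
No Solution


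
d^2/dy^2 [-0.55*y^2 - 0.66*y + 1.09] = -1.10000000000000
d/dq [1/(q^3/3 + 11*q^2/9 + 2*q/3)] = 9*(-9*q^2 - 22*q - 6)/(q^2*(3*q^2 + 11*q + 6)^2)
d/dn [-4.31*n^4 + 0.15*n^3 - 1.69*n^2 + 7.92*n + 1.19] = -17.24*n^3 + 0.45*n^2 - 3.38*n + 7.92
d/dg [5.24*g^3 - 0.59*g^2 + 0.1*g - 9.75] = 15.72*g^2 - 1.18*g + 0.1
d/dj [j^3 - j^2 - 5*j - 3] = 3*j^2 - 2*j - 5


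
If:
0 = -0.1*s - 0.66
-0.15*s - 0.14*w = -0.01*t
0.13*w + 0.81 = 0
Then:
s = -6.60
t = -186.23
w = -6.23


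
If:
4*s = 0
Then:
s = 0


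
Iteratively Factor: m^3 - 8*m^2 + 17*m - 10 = (m - 5)*(m^2 - 3*m + 2) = (m - 5)*(m - 1)*(m - 2)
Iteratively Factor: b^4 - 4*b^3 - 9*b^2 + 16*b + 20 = (b + 2)*(b^3 - 6*b^2 + 3*b + 10) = (b - 5)*(b + 2)*(b^2 - b - 2) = (b - 5)*(b + 1)*(b + 2)*(b - 2)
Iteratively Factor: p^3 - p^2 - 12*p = (p)*(p^2 - p - 12) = p*(p - 4)*(p + 3)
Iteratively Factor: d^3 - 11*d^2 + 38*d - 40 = (d - 2)*(d^2 - 9*d + 20) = (d - 4)*(d - 2)*(d - 5)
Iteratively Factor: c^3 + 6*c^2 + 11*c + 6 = (c + 2)*(c^2 + 4*c + 3) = (c + 1)*(c + 2)*(c + 3)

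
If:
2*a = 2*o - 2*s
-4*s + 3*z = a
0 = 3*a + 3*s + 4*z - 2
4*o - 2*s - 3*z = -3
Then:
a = -63/101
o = -6/101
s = 57/101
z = 55/101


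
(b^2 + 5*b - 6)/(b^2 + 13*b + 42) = (b - 1)/(b + 7)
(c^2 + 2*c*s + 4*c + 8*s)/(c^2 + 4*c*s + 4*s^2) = (c + 4)/(c + 2*s)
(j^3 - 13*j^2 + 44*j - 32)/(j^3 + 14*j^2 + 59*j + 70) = (j^3 - 13*j^2 + 44*j - 32)/(j^3 + 14*j^2 + 59*j + 70)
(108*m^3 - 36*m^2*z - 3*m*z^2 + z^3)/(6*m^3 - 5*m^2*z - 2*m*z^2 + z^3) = (-36*m^2 + z^2)/(-2*m^2 + m*z + z^2)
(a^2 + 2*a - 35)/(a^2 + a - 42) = (a - 5)/(a - 6)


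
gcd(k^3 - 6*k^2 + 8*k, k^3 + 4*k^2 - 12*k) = k^2 - 2*k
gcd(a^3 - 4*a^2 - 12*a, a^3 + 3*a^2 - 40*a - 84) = a^2 - 4*a - 12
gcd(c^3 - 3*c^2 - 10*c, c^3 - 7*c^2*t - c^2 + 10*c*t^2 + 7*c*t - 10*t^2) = 1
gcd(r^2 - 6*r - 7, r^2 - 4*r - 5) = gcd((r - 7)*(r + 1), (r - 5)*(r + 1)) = r + 1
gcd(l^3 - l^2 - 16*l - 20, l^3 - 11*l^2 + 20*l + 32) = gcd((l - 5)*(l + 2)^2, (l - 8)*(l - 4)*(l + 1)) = 1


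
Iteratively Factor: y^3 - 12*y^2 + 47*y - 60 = (y - 5)*(y^2 - 7*y + 12) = (y - 5)*(y - 3)*(y - 4)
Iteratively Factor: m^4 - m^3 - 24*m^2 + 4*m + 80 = (m + 2)*(m^3 - 3*m^2 - 18*m + 40) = (m + 2)*(m + 4)*(m^2 - 7*m + 10) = (m - 5)*(m + 2)*(m + 4)*(m - 2)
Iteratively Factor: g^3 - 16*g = (g + 4)*(g^2 - 4*g) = (g - 4)*(g + 4)*(g)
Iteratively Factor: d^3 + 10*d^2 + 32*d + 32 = (d + 4)*(d^2 + 6*d + 8) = (d + 2)*(d + 4)*(d + 4)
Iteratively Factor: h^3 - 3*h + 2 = (h + 2)*(h^2 - 2*h + 1) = (h - 1)*(h + 2)*(h - 1)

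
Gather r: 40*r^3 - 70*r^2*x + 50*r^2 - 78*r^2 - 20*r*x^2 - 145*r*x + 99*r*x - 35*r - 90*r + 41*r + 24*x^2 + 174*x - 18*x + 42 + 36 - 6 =40*r^3 + r^2*(-70*x - 28) + r*(-20*x^2 - 46*x - 84) + 24*x^2 + 156*x + 72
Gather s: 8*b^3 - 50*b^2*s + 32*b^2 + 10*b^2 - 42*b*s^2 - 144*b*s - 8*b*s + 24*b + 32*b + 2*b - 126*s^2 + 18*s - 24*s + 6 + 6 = 8*b^3 + 42*b^2 + 58*b + s^2*(-42*b - 126) + s*(-50*b^2 - 152*b - 6) + 12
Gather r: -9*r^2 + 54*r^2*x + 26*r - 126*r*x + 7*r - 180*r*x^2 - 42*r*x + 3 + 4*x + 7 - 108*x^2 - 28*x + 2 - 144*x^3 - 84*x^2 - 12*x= r^2*(54*x - 9) + r*(-180*x^2 - 168*x + 33) - 144*x^3 - 192*x^2 - 36*x + 12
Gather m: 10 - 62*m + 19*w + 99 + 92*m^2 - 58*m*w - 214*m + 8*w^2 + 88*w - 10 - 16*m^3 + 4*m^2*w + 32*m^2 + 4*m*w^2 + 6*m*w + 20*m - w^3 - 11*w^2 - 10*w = -16*m^3 + m^2*(4*w + 124) + m*(4*w^2 - 52*w - 256) - w^3 - 3*w^2 + 97*w + 99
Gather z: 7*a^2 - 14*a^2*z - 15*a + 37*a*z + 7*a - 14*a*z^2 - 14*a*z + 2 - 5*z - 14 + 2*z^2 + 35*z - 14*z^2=7*a^2 - 8*a + z^2*(-14*a - 12) + z*(-14*a^2 + 23*a + 30) - 12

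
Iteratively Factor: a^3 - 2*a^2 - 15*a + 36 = (a + 4)*(a^2 - 6*a + 9) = (a - 3)*(a + 4)*(a - 3)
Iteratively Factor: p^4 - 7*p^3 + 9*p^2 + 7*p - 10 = (p - 5)*(p^3 - 2*p^2 - p + 2) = (p - 5)*(p + 1)*(p^2 - 3*p + 2) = (p - 5)*(p - 1)*(p + 1)*(p - 2)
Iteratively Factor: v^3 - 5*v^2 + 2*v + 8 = (v + 1)*(v^2 - 6*v + 8) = (v - 2)*(v + 1)*(v - 4)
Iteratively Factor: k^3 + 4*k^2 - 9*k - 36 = (k + 4)*(k^2 - 9) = (k - 3)*(k + 4)*(k + 3)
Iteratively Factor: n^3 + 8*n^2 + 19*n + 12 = (n + 3)*(n^2 + 5*n + 4) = (n + 1)*(n + 3)*(n + 4)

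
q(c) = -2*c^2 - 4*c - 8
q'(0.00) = -4.00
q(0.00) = -8.00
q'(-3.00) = 8.00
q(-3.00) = -14.00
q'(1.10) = -8.40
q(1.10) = -14.82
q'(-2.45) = 5.80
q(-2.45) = -10.20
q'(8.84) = -39.36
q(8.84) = -199.65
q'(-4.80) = 15.20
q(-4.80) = -34.88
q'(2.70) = -14.80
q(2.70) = -33.38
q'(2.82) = -15.28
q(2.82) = -35.18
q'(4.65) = -22.60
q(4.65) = -69.84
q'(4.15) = -20.60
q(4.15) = -59.04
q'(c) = -4*c - 4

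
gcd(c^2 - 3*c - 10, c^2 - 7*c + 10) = c - 5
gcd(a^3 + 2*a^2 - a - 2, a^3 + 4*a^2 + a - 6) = a^2 + a - 2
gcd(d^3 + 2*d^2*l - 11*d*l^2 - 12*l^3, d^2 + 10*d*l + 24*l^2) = d + 4*l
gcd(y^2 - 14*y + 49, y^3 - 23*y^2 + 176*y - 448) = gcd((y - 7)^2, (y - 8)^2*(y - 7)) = y - 7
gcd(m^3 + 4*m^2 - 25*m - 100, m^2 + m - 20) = m + 5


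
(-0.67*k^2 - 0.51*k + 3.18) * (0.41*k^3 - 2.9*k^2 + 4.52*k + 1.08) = -0.2747*k^5 + 1.7339*k^4 - 0.2456*k^3 - 12.2508*k^2 + 13.8228*k + 3.4344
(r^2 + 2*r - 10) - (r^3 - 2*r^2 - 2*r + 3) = -r^3 + 3*r^2 + 4*r - 13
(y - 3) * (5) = 5*y - 15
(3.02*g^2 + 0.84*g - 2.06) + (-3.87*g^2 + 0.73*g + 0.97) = -0.85*g^2 + 1.57*g - 1.09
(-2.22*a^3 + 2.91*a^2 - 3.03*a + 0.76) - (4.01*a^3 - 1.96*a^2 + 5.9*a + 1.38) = -6.23*a^3 + 4.87*a^2 - 8.93*a - 0.62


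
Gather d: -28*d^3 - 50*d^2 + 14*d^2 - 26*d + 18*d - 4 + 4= -28*d^3 - 36*d^2 - 8*d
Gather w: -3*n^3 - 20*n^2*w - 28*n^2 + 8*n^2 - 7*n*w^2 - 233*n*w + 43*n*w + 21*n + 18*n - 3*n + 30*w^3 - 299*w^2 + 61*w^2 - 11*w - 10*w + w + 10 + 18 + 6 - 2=-3*n^3 - 20*n^2 + 36*n + 30*w^3 + w^2*(-7*n - 238) + w*(-20*n^2 - 190*n - 20) + 32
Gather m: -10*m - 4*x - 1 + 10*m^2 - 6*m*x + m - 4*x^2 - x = 10*m^2 + m*(-6*x - 9) - 4*x^2 - 5*x - 1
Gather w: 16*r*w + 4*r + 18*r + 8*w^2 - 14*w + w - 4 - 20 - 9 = 22*r + 8*w^2 + w*(16*r - 13) - 33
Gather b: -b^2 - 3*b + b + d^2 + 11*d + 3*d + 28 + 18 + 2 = -b^2 - 2*b + d^2 + 14*d + 48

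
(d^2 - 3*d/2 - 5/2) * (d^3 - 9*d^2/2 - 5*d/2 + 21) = d^5 - 6*d^4 + 7*d^3/4 + 36*d^2 - 101*d/4 - 105/2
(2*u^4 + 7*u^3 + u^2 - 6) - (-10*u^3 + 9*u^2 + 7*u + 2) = 2*u^4 + 17*u^3 - 8*u^2 - 7*u - 8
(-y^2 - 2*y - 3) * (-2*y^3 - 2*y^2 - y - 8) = 2*y^5 + 6*y^4 + 11*y^3 + 16*y^2 + 19*y + 24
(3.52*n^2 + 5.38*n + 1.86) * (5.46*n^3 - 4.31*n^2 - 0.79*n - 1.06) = 19.2192*n^5 + 14.2036*n^4 - 15.813*n^3 - 15.998*n^2 - 7.1722*n - 1.9716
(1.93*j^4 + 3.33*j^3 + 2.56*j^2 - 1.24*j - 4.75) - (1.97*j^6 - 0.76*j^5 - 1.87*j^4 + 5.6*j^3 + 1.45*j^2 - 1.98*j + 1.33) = -1.97*j^6 + 0.76*j^5 + 3.8*j^4 - 2.27*j^3 + 1.11*j^2 + 0.74*j - 6.08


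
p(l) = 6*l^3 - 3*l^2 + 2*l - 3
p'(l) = 18*l^2 - 6*l + 2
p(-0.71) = -8.08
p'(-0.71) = 15.33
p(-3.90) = -412.34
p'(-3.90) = 299.18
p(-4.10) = -475.16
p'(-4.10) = 329.18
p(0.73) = -0.80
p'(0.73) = 7.21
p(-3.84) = -394.66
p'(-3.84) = 290.46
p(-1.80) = -51.31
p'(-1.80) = 71.12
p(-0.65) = -7.22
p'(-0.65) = 13.50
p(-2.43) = -111.67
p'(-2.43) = 122.87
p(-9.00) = -4638.00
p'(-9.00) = 1514.00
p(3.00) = 138.00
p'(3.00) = 146.00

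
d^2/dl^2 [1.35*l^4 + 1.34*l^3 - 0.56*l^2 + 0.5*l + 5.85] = 16.2*l^2 + 8.04*l - 1.12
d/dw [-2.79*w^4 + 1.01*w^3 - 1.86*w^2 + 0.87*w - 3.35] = -11.16*w^3 + 3.03*w^2 - 3.72*w + 0.87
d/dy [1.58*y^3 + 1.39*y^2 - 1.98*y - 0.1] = 4.74*y^2 + 2.78*y - 1.98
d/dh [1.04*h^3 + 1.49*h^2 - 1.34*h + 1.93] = 3.12*h^2 + 2.98*h - 1.34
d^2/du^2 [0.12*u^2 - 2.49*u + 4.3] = 0.240000000000000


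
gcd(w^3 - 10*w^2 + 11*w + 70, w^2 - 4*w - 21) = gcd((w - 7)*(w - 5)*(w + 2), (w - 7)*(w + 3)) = w - 7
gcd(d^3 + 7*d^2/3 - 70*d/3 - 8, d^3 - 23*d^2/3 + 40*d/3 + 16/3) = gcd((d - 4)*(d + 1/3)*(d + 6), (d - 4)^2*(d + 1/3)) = d^2 - 11*d/3 - 4/3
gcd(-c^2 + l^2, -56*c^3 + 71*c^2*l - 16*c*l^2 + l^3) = c - l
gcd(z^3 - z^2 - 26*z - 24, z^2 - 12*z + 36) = z - 6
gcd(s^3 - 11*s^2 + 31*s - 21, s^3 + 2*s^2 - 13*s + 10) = s - 1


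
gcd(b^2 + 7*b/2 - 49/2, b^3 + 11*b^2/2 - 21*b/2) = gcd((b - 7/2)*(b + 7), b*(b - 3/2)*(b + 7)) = b + 7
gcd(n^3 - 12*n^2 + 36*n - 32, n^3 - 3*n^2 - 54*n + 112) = n^2 - 10*n + 16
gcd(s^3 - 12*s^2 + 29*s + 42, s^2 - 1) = s + 1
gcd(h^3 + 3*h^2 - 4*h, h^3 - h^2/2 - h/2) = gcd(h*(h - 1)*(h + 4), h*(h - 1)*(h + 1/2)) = h^2 - h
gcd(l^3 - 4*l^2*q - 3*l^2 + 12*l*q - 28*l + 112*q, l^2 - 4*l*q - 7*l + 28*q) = -l^2 + 4*l*q + 7*l - 28*q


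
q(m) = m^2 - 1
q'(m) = 2*m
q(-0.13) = -0.98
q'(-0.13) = -0.26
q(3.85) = 13.82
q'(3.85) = 7.70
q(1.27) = 0.61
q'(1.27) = 2.54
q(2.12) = 3.49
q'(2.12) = 4.24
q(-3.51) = 11.32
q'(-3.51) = -7.02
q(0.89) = -0.21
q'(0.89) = 1.78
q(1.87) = 2.50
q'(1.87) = 3.74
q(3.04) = 8.24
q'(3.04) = 6.08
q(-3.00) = 8.00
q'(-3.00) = -6.00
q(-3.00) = 8.00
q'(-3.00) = -6.00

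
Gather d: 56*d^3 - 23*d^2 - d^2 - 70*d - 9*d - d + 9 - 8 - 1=56*d^3 - 24*d^2 - 80*d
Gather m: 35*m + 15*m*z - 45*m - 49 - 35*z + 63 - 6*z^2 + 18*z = m*(15*z - 10) - 6*z^2 - 17*z + 14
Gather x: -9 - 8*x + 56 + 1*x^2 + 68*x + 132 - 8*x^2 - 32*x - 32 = -7*x^2 + 28*x + 147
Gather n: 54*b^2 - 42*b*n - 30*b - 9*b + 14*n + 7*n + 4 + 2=54*b^2 - 39*b + n*(21 - 42*b) + 6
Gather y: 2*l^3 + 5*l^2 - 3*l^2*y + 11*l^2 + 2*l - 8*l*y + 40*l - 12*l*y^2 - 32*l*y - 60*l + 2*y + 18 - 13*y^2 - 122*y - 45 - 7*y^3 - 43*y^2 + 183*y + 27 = 2*l^3 + 16*l^2 - 18*l - 7*y^3 + y^2*(-12*l - 56) + y*(-3*l^2 - 40*l + 63)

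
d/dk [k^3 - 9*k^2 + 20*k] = 3*k^2 - 18*k + 20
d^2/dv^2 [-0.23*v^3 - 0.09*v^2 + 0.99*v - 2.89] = -1.38*v - 0.18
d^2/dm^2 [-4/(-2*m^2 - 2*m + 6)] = 4*(-m^2 - m + (2*m + 1)^2 + 3)/(m^2 + m - 3)^3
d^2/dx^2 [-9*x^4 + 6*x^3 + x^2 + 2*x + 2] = -108*x^2 + 36*x + 2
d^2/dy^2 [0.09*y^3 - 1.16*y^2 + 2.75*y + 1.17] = 0.54*y - 2.32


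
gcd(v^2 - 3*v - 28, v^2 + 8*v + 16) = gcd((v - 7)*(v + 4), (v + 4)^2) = v + 4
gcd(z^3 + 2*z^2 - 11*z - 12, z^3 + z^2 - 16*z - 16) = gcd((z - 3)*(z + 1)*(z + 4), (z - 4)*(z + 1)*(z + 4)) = z^2 + 5*z + 4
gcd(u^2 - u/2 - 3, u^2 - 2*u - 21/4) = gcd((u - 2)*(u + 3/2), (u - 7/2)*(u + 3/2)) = u + 3/2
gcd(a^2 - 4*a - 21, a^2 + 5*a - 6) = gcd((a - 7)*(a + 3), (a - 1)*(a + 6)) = 1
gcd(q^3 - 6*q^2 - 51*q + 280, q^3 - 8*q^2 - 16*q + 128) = q - 8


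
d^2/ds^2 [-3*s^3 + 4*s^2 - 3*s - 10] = 8 - 18*s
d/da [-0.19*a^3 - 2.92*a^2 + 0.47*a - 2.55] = -0.57*a^2 - 5.84*a + 0.47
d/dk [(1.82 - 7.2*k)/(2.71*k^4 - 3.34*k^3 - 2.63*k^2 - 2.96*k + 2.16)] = (58.536*k^4 - 67.8248*k^3 - 0.6996*k^2 + 9.5732*k - 10.1648)/(7.3441*k^8 - 18.1028*k^7 - 3.099*k^6 + 1.5252*k^5 + 38.3969*k^4 + 1.1408*k^3 - 2.6*k^2 - 12.7872*k + 4.6656)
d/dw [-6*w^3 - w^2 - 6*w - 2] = -18*w^2 - 2*w - 6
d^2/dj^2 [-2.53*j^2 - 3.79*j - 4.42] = -5.06000000000000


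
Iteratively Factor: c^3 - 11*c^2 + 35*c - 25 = (c - 5)*(c^2 - 6*c + 5) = (c - 5)*(c - 1)*(c - 5)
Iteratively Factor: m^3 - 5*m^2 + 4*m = (m)*(m^2 - 5*m + 4) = m*(m - 1)*(m - 4)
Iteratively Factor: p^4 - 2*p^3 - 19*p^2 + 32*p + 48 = (p - 4)*(p^3 + 2*p^2 - 11*p - 12) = (p - 4)*(p + 1)*(p^2 + p - 12) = (p - 4)*(p + 1)*(p + 4)*(p - 3)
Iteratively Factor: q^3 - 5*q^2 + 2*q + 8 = (q - 2)*(q^2 - 3*q - 4) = (q - 4)*(q - 2)*(q + 1)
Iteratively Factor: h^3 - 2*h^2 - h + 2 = (h + 1)*(h^2 - 3*h + 2) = (h - 2)*(h + 1)*(h - 1)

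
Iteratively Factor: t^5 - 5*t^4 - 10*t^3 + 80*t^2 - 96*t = (t - 4)*(t^4 - t^3 - 14*t^2 + 24*t) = t*(t - 4)*(t^3 - t^2 - 14*t + 24) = t*(t - 4)*(t - 3)*(t^2 + 2*t - 8) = t*(t - 4)*(t - 3)*(t - 2)*(t + 4)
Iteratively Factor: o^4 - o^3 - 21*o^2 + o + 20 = (o - 5)*(o^3 + 4*o^2 - o - 4) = (o - 5)*(o + 4)*(o^2 - 1) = (o - 5)*(o + 1)*(o + 4)*(o - 1)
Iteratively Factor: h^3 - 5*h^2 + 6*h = (h - 2)*(h^2 - 3*h) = h*(h - 2)*(h - 3)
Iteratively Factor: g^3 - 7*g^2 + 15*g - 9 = (g - 1)*(g^2 - 6*g + 9) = (g - 3)*(g - 1)*(g - 3)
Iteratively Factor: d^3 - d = (d - 1)*(d^2 + d) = (d - 1)*(d + 1)*(d)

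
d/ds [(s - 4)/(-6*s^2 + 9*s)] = 2*(s^2 - 8*s + 6)/(3*s^2*(4*s^2 - 12*s + 9))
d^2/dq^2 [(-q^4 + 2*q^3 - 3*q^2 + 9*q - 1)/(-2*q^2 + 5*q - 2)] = 2*(4*q^6 - 30*q^5 + 87*q^4 - 128*q^3 + 60*q^2 + 54*q - 57)/(8*q^6 - 60*q^5 + 174*q^4 - 245*q^3 + 174*q^2 - 60*q + 8)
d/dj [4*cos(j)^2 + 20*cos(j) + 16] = -4*(2*cos(j) + 5)*sin(j)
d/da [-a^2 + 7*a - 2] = 7 - 2*a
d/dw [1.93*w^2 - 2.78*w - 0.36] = 3.86*w - 2.78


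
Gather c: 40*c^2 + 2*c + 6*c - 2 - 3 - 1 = 40*c^2 + 8*c - 6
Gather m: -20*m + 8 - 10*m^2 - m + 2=-10*m^2 - 21*m + 10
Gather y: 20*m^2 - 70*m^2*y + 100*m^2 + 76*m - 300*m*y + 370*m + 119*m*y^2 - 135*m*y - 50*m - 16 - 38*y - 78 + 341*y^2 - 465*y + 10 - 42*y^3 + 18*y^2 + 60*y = 120*m^2 + 396*m - 42*y^3 + y^2*(119*m + 359) + y*(-70*m^2 - 435*m - 443) - 84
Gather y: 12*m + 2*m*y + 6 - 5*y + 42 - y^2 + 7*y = 12*m - y^2 + y*(2*m + 2) + 48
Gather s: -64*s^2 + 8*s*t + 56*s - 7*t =-64*s^2 + s*(8*t + 56) - 7*t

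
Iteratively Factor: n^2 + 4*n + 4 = (n + 2)*(n + 2)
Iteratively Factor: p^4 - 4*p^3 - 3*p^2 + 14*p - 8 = (p - 1)*(p^3 - 3*p^2 - 6*p + 8) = (p - 1)*(p + 2)*(p^2 - 5*p + 4) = (p - 4)*(p - 1)*(p + 2)*(p - 1)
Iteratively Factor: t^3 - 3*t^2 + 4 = (t - 2)*(t^2 - t - 2) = (t - 2)*(t + 1)*(t - 2)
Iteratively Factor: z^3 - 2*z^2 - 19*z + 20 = (z - 5)*(z^2 + 3*z - 4) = (z - 5)*(z + 4)*(z - 1)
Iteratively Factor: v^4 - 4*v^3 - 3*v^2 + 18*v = (v)*(v^3 - 4*v^2 - 3*v + 18) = v*(v - 3)*(v^2 - v - 6) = v*(v - 3)*(v + 2)*(v - 3)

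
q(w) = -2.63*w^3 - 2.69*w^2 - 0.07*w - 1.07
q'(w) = -7.89*w^2 - 5.38*w - 0.07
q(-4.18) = 144.30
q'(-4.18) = -115.44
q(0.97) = -6.07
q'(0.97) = -12.71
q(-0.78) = -1.40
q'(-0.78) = -0.67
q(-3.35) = 67.85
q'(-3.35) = -70.59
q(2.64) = -68.39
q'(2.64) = -69.26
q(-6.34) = 561.48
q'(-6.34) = -283.10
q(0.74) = -3.66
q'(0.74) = -8.37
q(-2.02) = 9.77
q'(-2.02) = -21.40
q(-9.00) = 1698.94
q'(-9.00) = -590.74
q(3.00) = -96.50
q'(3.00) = -87.22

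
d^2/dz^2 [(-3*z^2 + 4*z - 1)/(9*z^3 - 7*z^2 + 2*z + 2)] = 2*(-243*z^6 + 972*z^5 - 1080*z^4 + 964*z^3 - 759*z^2 + 264*z - 46)/(729*z^9 - 1701*z^8 + 1809*z^7 - 613*z^6 - 354*z^5 + 426*z^4 - 52*z^3 - 60*z^2 + 24*z + 8)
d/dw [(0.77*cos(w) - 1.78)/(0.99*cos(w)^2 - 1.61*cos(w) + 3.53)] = (0.7623*cos(w)^2 - 3.5244*cos(w) + 0.1477)*sin(w)/(0.9801*cos(w)^4 - 3.1878*cos(w)^3 + 9.5815*cos(w)^2 - 11.3666*cos(w) + 12.4609)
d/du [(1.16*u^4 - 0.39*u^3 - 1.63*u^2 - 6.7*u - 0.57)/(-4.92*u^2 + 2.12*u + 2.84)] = (-11.4144*u^5 + 9.2964*u^4 + 11.524*u^3 - 39.7424*u^2 - 14.8672*u - 17.8196)/(24.2064*u^4 - 20.8608*u^3 - 23.4512*u^2 + 12.0416*u + 8.0656)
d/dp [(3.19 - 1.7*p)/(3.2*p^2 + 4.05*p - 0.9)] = (5.44*p^2 - 20.416*p - 11.3895)/(10.24*p^4 + 25.92*p^3 + 10.6425*p^2 - 7.29*p + 0.81)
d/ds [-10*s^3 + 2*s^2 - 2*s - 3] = -30*s^2 + 4*s - 2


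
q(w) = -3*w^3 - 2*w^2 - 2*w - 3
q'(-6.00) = -302.00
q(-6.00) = 585.00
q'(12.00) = -1346.00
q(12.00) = -5499.00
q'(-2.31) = -40.78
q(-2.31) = 27.93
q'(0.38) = -4.82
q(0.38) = -4.21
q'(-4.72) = -183.63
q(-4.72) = 277.35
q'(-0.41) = -1.87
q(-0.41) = -2.31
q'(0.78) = -10.60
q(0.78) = -7.20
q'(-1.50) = -16.25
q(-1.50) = 5.62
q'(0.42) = -5.27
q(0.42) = -4.42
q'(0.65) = -8.40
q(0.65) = -5.97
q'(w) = -9*w^2 - 4*w - 2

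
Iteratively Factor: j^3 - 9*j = (j - 3)*(j^2 + 3*j) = (j - 3)*(j + 3)*(j)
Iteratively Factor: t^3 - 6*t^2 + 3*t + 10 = (t - 5)*(t^2 - t - 2) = (t - 5)*(t - 2)*(t + 1)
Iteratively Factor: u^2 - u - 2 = (u - 2)*(u + 1)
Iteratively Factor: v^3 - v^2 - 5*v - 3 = (v + 1)*(v^2 - 2*v - 3) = (v - 3)*(v + 1)*(v + 1)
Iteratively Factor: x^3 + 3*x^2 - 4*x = (x + 4)*(x^2 - x) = (x - 1)*(x + 4)*(x)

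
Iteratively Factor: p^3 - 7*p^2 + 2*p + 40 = (p - 5)*(p^2 - 2*p - 8) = (p - 5)*(p - 4)*(p + 2)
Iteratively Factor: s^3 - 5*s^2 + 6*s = (s - 2)*(s^2 - 3*s) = s*(s - 2)*(s - 3)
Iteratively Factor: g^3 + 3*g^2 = (g)*(g^2 + 3*g) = g^2*(g + 3)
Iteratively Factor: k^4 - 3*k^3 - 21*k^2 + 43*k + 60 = (k - 5)*(k^3 + 2*k^2 - 11*k - 12) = (k - 5)*(k + 1)*(k^2 + k - 12) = (k - 5)*(k + 1)*(k + 4)*(k - 3)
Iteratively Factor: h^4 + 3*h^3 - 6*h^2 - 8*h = (h + 4)*(h^3 - h^2 - 2*h) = (h + 1)*(h + 4)*(h^2 - 2*h) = h*(h + 1)*(h + 4)*(h - 2)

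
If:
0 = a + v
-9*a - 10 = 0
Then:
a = -10/9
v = 10/9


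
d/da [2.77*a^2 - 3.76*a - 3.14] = 5.54*a - 3.76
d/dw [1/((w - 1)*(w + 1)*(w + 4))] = (-(w - 1)*(w + 1) - (w - 1)*(w + 4) - (w + 1)*(w + 4))/((w - 1)^2*(w + 1)^2*(w + 4)^2)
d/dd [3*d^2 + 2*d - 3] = 6*d + 2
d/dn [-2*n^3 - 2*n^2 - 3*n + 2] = -6*n^2 - 4*n - 3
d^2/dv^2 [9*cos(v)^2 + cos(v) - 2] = -cos(v) - 18*cos(2*v)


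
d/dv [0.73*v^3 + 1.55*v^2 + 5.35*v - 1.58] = 2.19*v^2 + 3.1*v + 5.35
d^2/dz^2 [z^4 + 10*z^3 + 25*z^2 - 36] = 12*z^2 + 60*z + 50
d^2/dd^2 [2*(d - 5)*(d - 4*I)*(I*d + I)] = 12*I*d + 16 - 16*I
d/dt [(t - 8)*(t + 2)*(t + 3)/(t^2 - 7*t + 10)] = (t^4 - 14*t^3 + 85*t^2 + 36*t - 676)/(t^4 - 14*t^3 + 69*t^2 - 140*t + 100)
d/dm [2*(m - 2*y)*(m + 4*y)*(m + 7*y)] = 6*m^2 + 36*m*y + 12*y^2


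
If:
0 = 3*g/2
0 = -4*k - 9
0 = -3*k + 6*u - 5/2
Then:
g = 0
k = -9/4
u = -17/24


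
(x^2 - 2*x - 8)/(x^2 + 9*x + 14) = (x - 4)/(x + 7)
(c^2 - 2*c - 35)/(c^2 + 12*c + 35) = (c - 7)/(c + 7)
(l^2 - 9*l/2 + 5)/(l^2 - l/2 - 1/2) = (-2*l^2 + 9*l - 10)/(-2*l^2 + l + 1)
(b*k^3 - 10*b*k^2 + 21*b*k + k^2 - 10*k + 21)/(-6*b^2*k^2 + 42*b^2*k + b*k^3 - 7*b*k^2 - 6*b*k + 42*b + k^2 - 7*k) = (3 - k)/(6*b - k)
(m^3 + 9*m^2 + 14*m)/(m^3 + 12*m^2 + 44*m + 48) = m*(m + 7)/(m^2 + 10*m + 24)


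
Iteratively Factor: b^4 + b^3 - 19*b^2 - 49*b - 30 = (b - 5)*(b^3 + 6*b^2 + 11*b + 6) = (b - 5)*(b + 3)*(b^2 + 3*b + 2) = (b - 5)*(b + 2)*(b + 3)*(b + 1)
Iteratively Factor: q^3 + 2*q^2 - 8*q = (q - 2)*(q^2 + 4*q) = (q - 2)*(q + 4)*(q)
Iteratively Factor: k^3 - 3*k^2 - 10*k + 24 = (k - 2)*(k^2 - k - 12) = (k - 2)*(k + 3)*(k - 4)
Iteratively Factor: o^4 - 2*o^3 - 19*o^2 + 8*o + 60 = (o - 2)*(o^3 - 19*o - 30) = (o - 2)*(o + 3)*(o^2 - 3*o - 10) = (o - 5)*(o - 2)*(o + 3)*(o + 2)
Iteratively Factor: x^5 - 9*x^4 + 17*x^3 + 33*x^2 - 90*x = (x + 2)*(x^4 - 11*x^3 + 39*x^2 - 45*x) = x*(x + 2)*(x^3 - 11*x^2 + 39*x - 45) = x*(x - 3)*(x + 2)*(x^2 - 8*x + 15) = x*(x - 3)^2*(x + 2)*(x - 5)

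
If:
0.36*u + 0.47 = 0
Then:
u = -1.31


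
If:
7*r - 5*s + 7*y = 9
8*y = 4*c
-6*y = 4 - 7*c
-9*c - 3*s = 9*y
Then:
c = 1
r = -17/7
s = -9/2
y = 1/2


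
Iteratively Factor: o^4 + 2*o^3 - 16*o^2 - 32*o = (o + 4)*(o^3 - 2*o^2 - 8*o) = o*(o + 4)*(o^2 - 2*o - 8) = o*(o - 4)*(o + 4)*(o + 2)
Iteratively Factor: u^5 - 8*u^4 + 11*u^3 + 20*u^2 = (u)*(u^4 - 8*u^3 + 11*u^2 + 20*u) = u*(u + 1)*(u^3 - 9*u^2 + 20*u) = u^2*(u + 1)*(u^2 - 9*u + 20) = u^2*(u - 5)*(u + 1)*(u - 4)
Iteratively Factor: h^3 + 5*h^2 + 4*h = (h + 4)*(h^2 + h) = (h + 1)*(h + 4)*(h)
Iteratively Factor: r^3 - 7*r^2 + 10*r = (r - 5)*(r^2 - 2*r) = r*(r - 5)*(r - 2)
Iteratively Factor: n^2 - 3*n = (n - 3)*(n)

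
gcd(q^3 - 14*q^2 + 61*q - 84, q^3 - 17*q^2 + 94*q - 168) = q^2 - 11*q + 28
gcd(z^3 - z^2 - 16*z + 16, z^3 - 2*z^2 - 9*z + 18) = 1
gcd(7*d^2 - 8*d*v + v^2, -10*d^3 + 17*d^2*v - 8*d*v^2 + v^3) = -d + v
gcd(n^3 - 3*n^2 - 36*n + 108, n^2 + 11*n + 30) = n + 6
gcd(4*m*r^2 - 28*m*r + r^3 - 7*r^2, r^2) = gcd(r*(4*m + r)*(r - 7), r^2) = r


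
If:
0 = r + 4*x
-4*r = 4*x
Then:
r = 0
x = 0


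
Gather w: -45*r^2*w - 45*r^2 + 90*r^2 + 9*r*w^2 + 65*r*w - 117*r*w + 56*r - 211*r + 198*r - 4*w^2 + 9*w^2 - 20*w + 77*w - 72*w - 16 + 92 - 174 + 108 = 45*r^2 + 43*r + w^2*(9*r + 5) + w*(-45*r^2 - 52*r - 15) + 10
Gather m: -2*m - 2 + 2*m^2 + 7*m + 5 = 2*m^2 + 5*m + 3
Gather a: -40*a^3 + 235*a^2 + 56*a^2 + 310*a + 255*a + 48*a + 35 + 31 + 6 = -40*a^3 + 291*a^2 + 613*a + 72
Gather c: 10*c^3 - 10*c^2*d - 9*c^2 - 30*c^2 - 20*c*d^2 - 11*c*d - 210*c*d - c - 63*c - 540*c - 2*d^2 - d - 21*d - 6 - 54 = 10*c^3 + c^2*(-10*d - 39) + c*(-20*d^2 - 221*d - 604) - 2*d^2 - 22*d - 60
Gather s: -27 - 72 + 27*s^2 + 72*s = 27*s^2 + 72*s - 99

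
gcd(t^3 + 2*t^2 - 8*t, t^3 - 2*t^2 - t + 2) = t - 2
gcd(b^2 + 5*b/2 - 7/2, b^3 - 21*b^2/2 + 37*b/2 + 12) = 1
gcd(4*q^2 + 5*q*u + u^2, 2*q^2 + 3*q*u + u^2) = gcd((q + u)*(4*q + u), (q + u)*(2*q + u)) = q + u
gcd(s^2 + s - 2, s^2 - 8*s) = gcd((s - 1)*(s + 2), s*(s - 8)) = 1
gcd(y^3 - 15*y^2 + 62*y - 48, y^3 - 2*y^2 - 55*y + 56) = y^2 - 9*y + 8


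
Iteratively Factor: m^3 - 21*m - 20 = (m + 1)*(m^2 - m - 20) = (m + 1)*(m + 4)*(m - 5)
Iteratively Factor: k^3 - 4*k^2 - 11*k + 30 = (k - 5)*(k^2 + k - 6) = (k - 5)*(k + 3)*(k - 2)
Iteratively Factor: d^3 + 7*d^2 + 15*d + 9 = (d + 3)*(d^2 + 4*d + 3) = (d + 3)^2*(d + 1)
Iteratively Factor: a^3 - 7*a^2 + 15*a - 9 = (a - 3)*(a^2 - 4*a + 3) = (a - 3)*(a - 1)*(a - 3)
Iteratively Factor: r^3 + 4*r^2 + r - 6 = (r - 1)*(r^2 + 5*r + 6) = (r - 1)*(r + 3)*(r + 2)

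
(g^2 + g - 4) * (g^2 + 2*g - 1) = g^4 + 3*g^3 - 3*g^2 - 9*g + 4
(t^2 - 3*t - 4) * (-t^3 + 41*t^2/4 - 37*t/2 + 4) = -t^5 + 53*t^4/4 - 181*t^3/4 + 37*t^2/2 + 62*t - 16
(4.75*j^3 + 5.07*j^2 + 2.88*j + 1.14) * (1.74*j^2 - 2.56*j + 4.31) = 8.265*j^5 - 3.3382*j^4 + 12.5045*j^3 + 16.4625*j^2 + 9.4944*j + 4.9134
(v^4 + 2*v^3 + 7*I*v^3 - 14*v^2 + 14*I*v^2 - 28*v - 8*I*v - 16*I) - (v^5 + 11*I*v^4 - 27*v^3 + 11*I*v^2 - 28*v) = -v^5 + v^4 - 11*I*v^4 + 29*v^3 + 7*I*v^3 - 14*v^2 + 3*I*v^2 - 8*I*v - 16*I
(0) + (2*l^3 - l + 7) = 2*l^3 - l + 7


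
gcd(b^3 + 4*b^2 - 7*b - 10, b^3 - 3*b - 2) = b^2 - b - 2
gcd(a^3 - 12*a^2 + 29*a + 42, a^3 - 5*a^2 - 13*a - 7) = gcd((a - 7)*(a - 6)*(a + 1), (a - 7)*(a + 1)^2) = a^2 - 6*a - 7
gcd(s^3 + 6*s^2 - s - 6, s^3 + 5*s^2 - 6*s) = s^2 + 5*s - 6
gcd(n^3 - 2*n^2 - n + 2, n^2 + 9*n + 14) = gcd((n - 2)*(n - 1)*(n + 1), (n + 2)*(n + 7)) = 1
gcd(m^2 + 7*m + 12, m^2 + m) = 1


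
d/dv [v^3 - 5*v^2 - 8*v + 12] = 3*v^2 - 10*v - 8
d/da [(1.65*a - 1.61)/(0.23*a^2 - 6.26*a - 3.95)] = (-0.3795*a^2 + 0.740600000000001*a - 16.5961)/(0.0529*a^4 - 2.8796*a^3 + 37.3706*a^2 + 49.454*a + 15.6025)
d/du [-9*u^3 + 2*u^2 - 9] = u*(4 - 27*u)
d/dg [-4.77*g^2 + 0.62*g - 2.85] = 0.62 - 9.54*g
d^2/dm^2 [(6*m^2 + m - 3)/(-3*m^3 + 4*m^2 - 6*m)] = 2*(-54*m^6 - 27*m^5 + 522*m^4 - 430*m^3 + 306*m^2 - 216*m + 108)/(m^3*(27*m^6 - 108*m^5 + 306*m^4 - 496*m^3 + 612*m^2 - 432*m + 216))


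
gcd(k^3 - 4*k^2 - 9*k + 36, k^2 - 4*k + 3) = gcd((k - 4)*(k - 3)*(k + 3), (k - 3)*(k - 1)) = k - 3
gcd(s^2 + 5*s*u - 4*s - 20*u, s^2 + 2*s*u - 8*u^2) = 1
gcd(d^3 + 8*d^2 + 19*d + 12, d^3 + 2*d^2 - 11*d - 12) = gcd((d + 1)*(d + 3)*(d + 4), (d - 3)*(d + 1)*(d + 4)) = d^2 + 5*d + 4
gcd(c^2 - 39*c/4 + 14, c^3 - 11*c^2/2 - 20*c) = c - 8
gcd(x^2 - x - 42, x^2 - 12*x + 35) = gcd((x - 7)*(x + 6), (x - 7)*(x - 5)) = x - 7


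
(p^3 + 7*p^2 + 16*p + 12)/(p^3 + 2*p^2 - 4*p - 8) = (p + 3)/(p - 2)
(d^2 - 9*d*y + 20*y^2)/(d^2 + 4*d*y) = (d^2 - 9*d*y + 20*y^2)/(d*(d + 4*y))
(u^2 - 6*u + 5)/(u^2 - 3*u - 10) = (u - 1)/(u + 2)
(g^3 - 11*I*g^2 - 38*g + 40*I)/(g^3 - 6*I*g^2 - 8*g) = (g - 5*I)/g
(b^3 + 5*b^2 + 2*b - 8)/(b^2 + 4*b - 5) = (b^2 + 6*b + 8)/(b + 5)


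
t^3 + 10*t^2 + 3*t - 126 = (t - 3)*(t + 6)*(t + 7)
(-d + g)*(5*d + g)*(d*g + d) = -5*d^3*g - 5*d^3 + 4*d^2*g^2 + 4*d^2*g + d*g^3 + d*g^2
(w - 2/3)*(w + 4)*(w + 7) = w^3 + 31*w^2/3 + 62*w/3 - 56/3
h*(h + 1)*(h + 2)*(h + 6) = h^4 + 9*h^3 + 20*h^2 + 12*h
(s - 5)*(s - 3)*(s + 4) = s^3 - 4*s^2 - 17*s + 60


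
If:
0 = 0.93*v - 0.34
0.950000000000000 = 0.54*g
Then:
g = 1.76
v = 0.37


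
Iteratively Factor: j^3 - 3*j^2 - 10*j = (j + 2)*(j^2 - 5*j) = (j - 5)*(j + 2)*(j)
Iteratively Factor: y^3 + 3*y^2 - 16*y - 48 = (y - 4)*(y^2 + 7*y + 12) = (y - 4)*(y + 3)*(y + 4)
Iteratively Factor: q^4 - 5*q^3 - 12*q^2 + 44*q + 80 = (q + 2)*(q^3 - 7*q^2 + 2*q + 40) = (q - 5)*(q + 2)*(q^2 - 2*q - 8) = (q - 5)*(q + 2)^2*(q - 4)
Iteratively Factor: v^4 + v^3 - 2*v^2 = (v - 1)*(v^3 + 2*v^2) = v*(v - 1)*(v^2 + 2*v) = v^2*(v - 1)*(v + 2)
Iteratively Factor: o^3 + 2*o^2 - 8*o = (o)*(o^2 + 2*o - 8) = o*(o + 4)*(o - 2)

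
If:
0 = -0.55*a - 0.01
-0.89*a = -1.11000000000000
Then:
No Solution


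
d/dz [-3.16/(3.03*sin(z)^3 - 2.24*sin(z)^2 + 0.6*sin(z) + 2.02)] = (28.7244*sin(z)^2 - 14.1568*sin(z) + 1.896)*cos(z)/(3.03*sin(z)^3 - 2.24*sin(z)^2 + 0.6*sin(z) + 2.02)^2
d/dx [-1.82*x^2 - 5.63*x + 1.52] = -3.64*x - 5.63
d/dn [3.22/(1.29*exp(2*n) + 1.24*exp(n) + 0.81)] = (-8.3076*exp(n) - 3.9928)*exp(n)/(1.29*exp(2*n) + 1.24*exp(n) + 0.81)^2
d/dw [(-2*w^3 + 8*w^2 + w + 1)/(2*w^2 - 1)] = (-4*w^4 + 4*w^2 - 20*w - 1)/(4*w^4 - 4*w^2 + 1)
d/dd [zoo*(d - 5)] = zoo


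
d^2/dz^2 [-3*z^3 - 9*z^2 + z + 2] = -18*z - 18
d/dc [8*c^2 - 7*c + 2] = 16*c - 7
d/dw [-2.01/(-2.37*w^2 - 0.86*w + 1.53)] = (-9.5274*w - 1.7286)/(2.37*w^2 + 0.86*w - 1.53)^2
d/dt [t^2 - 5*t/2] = 2*t - 5/2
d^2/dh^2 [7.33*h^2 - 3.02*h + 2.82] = 14.6600000000000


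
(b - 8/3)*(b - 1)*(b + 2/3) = b^3 - 3*b^2 + 2*b/9 + 16/9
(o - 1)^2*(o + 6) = o^3 + 4*o^2 - 11*o + 6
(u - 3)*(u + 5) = u^2 + 2*u - 15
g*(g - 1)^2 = g^3 - 2*g^2 + g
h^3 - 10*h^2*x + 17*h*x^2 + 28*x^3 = (h - 7*x)*(h - 4*x)*(h + x)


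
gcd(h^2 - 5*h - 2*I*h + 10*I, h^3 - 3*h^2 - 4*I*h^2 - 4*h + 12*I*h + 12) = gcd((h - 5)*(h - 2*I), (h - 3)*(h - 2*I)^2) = h - 2*I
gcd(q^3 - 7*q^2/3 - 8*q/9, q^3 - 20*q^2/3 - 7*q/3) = q^2 + q/3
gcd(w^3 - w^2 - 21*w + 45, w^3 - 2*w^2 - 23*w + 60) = w^2 + 2*w - 15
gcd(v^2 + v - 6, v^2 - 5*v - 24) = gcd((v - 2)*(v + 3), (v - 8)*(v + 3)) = v + 3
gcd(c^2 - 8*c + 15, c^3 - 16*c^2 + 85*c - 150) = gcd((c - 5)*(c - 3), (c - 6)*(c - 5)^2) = c - 5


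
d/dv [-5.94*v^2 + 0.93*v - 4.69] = 0.93 - 11.88*v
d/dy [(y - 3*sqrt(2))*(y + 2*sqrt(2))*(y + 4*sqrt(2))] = 3*y^2 + 6*sqrt(2)*y - 20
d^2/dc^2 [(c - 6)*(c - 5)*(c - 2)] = 6*c - 26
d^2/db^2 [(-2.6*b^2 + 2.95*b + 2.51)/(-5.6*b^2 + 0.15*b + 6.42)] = (-180.656*b^3 + 88.5696000000002*b^2 - 623.7*b + 39.4149900000001)/(175.616*b^6 - 14.112*b^5 - 603.6156*b^4 + 32.353425*b^3 + 692.00217*b^2 - 18.54738*b - 264.609288)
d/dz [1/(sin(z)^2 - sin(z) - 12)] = (1 - 2*sin(z))*cos(z)/(sin(z) + cos(z)^2 + 11)^2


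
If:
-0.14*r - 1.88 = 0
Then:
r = -13.43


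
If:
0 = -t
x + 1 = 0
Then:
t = 0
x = -1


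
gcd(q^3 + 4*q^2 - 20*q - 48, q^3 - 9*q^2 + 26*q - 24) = q - 4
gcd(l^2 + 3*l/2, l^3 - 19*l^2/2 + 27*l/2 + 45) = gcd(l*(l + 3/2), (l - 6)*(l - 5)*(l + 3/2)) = l + 3/2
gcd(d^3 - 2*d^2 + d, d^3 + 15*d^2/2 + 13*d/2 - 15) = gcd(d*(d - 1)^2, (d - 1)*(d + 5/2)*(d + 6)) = d - 1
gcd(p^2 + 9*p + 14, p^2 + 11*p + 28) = p + 7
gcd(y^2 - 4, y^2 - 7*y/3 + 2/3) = y - 2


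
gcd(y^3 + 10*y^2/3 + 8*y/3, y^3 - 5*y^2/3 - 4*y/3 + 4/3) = 1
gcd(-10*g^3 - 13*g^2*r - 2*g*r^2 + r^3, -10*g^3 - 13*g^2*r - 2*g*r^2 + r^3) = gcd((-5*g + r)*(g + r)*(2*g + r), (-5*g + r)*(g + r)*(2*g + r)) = -10*g^3 - 13*g^2*r - 2*g*r^2 + r^3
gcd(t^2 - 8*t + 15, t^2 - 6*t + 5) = t - 5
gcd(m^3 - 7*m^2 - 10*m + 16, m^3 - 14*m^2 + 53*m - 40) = m^2 - 9*m + 8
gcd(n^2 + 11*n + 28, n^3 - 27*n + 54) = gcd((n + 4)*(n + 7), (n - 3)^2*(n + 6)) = 1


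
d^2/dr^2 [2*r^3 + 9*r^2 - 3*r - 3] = 12*r + 18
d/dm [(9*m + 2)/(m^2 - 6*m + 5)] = (-9*m^2 - 4*m + 57)/(m^4 - 12*m^3 + 46*m^2 - 60*m + 25)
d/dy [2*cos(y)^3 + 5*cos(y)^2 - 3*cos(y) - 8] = -(10*cos(y) + 3*cos(2*y))*sin(y)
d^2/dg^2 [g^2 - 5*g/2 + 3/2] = 2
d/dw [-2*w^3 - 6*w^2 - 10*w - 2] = -6*w^2 - 12*w - 10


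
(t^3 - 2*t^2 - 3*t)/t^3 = 1 - 2/t - 3/t^2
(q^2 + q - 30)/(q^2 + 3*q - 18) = (q - 5)/(q - 3)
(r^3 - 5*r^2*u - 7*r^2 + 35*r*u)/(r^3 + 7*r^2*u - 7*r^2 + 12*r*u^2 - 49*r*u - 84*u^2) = r*(r - 5*u)/(r^2 + 7*r*u + 12*u^2)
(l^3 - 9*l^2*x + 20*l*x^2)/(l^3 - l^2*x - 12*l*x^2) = (l - 5*x)/(l + 3*x)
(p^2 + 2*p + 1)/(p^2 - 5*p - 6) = (p + 1)/(p - 6)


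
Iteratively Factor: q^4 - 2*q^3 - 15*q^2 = (q - 5)*(q^3 + 3*q^2) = (q - 5)*(q + 3)*(q^2) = q*(q - 5)*(q + 3)*(q)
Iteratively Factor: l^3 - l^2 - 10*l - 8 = (l + 2)*(l^2 - 3*l - 4) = (l - 4)*(l + 2)*(l + 1)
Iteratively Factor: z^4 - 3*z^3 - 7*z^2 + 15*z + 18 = (z + 1)*(z^3 - 4*z^2 - 3*z + 18) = (z - 3)*(z + 1)*(z^2 - z - 6) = (z - 3)*(z + 1)*(z + 2)*(z - 3)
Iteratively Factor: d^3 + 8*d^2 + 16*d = (d + 4)*(d^2 + 4*d) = (d + 4)^2*(d)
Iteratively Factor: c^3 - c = (c + 1)*(c^2 - c) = (c - 1)*(c + 1)*(c)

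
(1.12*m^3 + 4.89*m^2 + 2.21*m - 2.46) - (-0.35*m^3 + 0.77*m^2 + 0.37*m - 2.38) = 1.47*m^3 + 4.12*m^2 + 1.84*m - 0.0800000000000001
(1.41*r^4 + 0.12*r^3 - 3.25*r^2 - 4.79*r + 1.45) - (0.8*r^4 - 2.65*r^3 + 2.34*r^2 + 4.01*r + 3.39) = 0.61*r^4 + 2.77*r^3 - 5.59*r^2 - 8.8*r - 1.94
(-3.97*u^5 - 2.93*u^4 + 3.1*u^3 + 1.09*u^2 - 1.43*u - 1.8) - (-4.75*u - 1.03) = -3.97*u^5 - 2.93*u^4 + 3.1*u^3 + 1.09*u^2 + 3.32*u - 0.77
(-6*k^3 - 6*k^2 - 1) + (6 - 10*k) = -6*k^3 - 6*k^2 - 10*k + 5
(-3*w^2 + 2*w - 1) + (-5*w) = -3*w^2 - 3*w - 1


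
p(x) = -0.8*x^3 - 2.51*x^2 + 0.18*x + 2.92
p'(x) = -2.4*x^2 - 5.02*x + 0.18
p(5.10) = -167.57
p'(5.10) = -87.85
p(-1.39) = -0.03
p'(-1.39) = 2.52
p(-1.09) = 0.78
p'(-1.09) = 2.80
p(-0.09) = 2.88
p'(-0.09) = 0.61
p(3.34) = -54.29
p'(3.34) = -43.36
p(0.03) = 2.92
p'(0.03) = 0.03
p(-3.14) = 2.37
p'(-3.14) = -7.72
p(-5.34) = 52.20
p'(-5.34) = -41.45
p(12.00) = -1738.76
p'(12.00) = -405.66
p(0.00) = 2.92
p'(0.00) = 0.18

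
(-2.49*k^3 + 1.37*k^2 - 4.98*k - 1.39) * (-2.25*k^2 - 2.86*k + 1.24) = 5.6025*k^5 + 4.0389*k^4 + 4.1992*k^3 + 19.0691*k^2 - 2.1998*k - 1.7236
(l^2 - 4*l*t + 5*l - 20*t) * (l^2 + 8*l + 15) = l^4 - 4*l^3*t + 13*l^3 - 52*l^2*t + 55*l^2 - 220*l*t + 75*l - 300*t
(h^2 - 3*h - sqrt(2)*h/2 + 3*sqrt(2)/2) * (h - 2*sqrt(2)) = h^3 - 5*sqrt(2)*h^2/2 - 3*h^2 + 2*h + 15*sqrt(2)*h/2 - 6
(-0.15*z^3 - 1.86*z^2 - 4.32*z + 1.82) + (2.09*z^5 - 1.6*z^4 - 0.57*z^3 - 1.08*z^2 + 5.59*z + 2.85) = 2.09*z^5 - 1.6*z^4 - 0.72*z^3 - 2.94*z^2 + 1.27*z + 4.67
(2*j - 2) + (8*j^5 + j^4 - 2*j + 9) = 8*j^5 + j^4 + 7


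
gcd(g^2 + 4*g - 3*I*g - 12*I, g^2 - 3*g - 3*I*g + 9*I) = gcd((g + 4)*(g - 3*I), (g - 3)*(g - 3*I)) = g - 3*I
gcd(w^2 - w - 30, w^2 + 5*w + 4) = 1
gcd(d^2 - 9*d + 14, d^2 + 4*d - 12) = d - 2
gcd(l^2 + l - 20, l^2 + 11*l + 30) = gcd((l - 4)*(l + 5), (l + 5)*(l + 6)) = l + 5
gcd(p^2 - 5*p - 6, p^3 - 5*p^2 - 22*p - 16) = p + 1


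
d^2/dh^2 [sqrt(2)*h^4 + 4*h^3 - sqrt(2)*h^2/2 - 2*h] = 12*sqrt(2)*h^2 + 24*h - sqrt(2)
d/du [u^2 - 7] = 2*u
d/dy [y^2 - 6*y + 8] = 2*y - 6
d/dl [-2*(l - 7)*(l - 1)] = 16 - 4*l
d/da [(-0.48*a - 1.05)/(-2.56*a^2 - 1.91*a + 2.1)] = (1.2288*a^2 + 0.9168*a - (0.48*a + 1.05)*(5.12*a + 1.91) - 1.008)/(2.56*a^2 + 1.91*a - 2.1)^2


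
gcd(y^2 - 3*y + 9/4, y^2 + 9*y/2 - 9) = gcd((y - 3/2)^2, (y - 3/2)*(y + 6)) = y - 3/2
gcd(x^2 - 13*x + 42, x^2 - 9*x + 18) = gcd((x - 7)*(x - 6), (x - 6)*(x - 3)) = x - 6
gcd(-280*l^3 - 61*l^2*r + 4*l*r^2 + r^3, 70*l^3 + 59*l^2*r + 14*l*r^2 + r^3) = 35*l^2 + 12*l*r + r^2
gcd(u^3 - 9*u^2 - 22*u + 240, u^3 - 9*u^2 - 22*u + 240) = u^3 - 9*u^2 - 22*u + 240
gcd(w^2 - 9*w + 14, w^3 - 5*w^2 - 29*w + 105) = w - 7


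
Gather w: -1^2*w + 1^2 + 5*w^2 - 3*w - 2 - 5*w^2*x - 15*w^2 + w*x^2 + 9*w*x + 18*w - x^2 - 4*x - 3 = w^2*(-5*x - 10) + w*(x^2 + 9*x + 14) - x^2 - 4*x - 4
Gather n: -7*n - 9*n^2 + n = -9*n^2 - 6*n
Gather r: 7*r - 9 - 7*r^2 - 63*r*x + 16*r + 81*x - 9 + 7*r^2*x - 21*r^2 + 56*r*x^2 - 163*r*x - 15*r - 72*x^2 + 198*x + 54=r^2*(7*x - 28) + r*(56*x^2 - 226*x + 8) - 72*x^2 + 279*x + 36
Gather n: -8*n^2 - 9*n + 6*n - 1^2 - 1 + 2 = -8*n^2 - 3*n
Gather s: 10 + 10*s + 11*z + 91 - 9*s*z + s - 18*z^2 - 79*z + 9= s*(11 - 9*z) - 18*z^2 - 68*z + 110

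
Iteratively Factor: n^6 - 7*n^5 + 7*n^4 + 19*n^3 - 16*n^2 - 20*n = (n + 1)*(n^5 - 8*n^4 + 15*n^3 + 4*n^2 - 20*n) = (n - 2)*(n + 1)*(n^4 - 6*n^3 + 3*n^2 + 10*n) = (n - 2)^2*(n + 1)*(n^3 - 4*n^2 - 5*n) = n*(n - 2)^2*(n + 1)*(n^2 - 4*n - 5) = n*(n - 5)*(n - 2)^2*(n + 1)*(n + 1)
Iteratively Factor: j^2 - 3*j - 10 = (j + 2)*(j - 5)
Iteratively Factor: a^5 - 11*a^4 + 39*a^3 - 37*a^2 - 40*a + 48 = (a - 4)*(a^4 - 7*a^3 + 11*a^2 + 7*a - 12) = (a - 4)^2*(a^3 - 3*a^2 - a + 3) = (a - 4)^2*(a - 1)*(a^2 - 2*a - 3) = (a - 4)^2*(a - 1)*(a + 1)*(a - 3)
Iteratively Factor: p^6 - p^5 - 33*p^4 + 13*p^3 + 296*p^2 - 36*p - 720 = (p + 2)*(p^5 - 3*p^4 - 27*p^3 + 67*p^2 + 162*p - 360) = (p - 5)*(p + 2)*(p^4 + 2*p^3 - 17*p^2 - 18*p + 72) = (p - 5)*(p - 3)*(p + 2)*(p^3 + 5*p^2 - 2*p - 24) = (p - 5)*(p - 3)*(p + 2)*(p + 3)*(p^2 + 2*p - 8) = (p - 5)*(p - 3)*(p + 2)*(p + 3)*(p + 4)*(p - 2)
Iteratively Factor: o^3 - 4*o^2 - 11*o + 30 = (o - 5)*(o^2 + o - 6) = (o - 5)*(o - 2)*(o + 3)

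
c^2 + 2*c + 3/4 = (c + 1/2)*(c + 3/2)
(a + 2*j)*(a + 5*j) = a^2 + 7*a*j + 10*j^2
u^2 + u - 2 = (u - 1)*(u + 2)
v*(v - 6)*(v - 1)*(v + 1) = v^4 - 6*v^3 - v^2 + 6*v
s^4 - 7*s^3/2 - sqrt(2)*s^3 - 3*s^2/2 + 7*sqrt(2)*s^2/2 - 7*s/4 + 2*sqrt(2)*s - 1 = (s - 4)*(s + 1/2)*(s - sqrt(2)/2)^2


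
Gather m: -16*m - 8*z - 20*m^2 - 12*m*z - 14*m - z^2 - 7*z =-20*m^2 + m*(-12*z - 30) - z^2 - 15*z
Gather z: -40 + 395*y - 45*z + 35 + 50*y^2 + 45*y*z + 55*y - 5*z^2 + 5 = 50*y^2 + 450*y - 5*z^2 + z*(45*y - 45)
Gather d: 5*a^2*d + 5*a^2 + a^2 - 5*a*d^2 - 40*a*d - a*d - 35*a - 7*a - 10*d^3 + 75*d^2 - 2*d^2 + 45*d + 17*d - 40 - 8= 6*a^2 - 42*a - 10*d^3 + d^2*(73 - 5*a) + d*(5*a^2 - 41*a + 62) - 48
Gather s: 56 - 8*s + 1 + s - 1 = 56 - 7*s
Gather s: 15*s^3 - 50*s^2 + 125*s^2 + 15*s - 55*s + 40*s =15*s^3 + 75*s^2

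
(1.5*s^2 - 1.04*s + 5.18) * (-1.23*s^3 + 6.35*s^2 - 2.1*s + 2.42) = -1.845*s^5 + 10.8042*s^4 - 16.1254*s^3 + 38.707*s^2 - 13.3948*s + 12.5356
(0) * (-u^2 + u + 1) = 0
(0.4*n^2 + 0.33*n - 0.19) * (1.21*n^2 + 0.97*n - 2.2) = 0.484*n^4 + 0.7873*n^3 - 0.7898*n^2 - 0.9103*n + 0.418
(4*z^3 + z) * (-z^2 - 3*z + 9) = -4*z^5 - 12*z^4 + 35*z^3 - 3*z^2 + 9*z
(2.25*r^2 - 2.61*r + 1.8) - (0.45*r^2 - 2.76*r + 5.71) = 1.8*r^2 + 0.15*r - 3.91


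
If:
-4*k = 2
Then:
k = -1/2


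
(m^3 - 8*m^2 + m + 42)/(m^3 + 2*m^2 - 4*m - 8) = (m^2 - 10*m + 21)/(m^2 - 4)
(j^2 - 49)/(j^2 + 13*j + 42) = (j - 7)/(j + 6)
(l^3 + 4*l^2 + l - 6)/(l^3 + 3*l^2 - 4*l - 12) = (l - 1)/(l - 2)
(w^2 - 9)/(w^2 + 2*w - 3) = (w - 3)/(w - 1)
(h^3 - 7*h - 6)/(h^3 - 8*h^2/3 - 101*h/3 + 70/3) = 3*(h^3 - 7*h - 6)/(3*h^3 - 8*h^2 - 101*h + 70)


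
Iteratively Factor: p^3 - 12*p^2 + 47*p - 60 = (p - 4)*(p^2 - 8*p + 15) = (p - 5)*(p - 4)*(p - 3)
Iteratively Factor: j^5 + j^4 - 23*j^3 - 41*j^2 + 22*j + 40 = (j - 1)*(j^4 + 2*j^3 - 21*j^2 - 62*j - 40) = (j - 1)*(j + 2)*(j^3 - 21*j - 20) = (j - 5)*(j - 1)*(j + 2)*(j^2 + 5*j + 4) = (j - 5)*(j - 1)*(j + 2)*(j + 4)*(j + 1)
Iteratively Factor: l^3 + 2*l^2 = (l + 2)*(l^2) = l*(l + 2)*(l)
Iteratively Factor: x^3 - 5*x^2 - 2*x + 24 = (x - 4)*(x^2 - x - 6) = (x - 4)*(x + 2)*(x - 3)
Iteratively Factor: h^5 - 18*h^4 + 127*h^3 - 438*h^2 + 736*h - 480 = (h - 3)*(h^4 - 15*h^3 + 82*h^2 - 192*h + 160) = (h - 4)*(h - 3)*(h^3 - 11*h^2 + 38*h - 40) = (h - 4)^2*(h - 3)*(h^2 - 7*h + 10) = (h - 4)^2*(h - 3)*(h - 2)*(h - 5)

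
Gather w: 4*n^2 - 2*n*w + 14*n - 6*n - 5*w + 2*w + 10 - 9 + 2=4*n^2 + 8*n + w*(-2*n - 3) + 3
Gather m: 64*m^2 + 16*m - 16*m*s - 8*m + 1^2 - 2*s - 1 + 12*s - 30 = 64*m^2 + m*(8 - 16*s) + 10*s - 30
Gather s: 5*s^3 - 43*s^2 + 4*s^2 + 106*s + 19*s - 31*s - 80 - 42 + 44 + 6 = 5*s^3 - 39*s^2 + 94*s - 72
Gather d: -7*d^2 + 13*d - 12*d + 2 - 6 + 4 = -7*d^2 + d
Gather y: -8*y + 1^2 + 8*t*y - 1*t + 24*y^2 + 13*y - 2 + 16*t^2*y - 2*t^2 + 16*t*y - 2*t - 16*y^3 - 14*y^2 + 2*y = -2*t^2 - 3*t - 16*y^3 + 10*y^2 + y*(16*t^2 + 24*t + 7) - 1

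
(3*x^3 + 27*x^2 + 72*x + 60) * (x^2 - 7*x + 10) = 3*x^5 + 6*x^4 - 87*x^3 - 174*x^2 + 300*x + 600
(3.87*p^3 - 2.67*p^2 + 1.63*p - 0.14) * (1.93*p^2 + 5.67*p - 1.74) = 7.4691*p^5 + 16.7898*p^4 - 18.7268*p^3 + 13.6177*p^2 - 3.63*p + 0.2436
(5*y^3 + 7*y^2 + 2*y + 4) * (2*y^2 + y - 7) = 10*y^5 + 19*y^4 - 24*y^3 - 39*y^2 - 10*y - 28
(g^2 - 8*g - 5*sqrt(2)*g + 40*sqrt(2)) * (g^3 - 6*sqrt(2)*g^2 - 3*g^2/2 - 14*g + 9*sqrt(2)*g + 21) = g^5 - 11*sqrt(2)*g^4 - 19*g^4/2 + 58*g^3 + 209*sqrt(2)*g^3/2 - 437*g^2 - 62*sqrt(2)*g^2 - 665*sqrt(2)*g + 552*g + 840*sqrt(2)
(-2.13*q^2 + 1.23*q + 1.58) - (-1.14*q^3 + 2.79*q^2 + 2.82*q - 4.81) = 1.14*q^3 - 4.92*q^2 - 1.59*q + 6.39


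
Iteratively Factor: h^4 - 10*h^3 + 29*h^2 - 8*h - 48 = (h + 1)*(h^3 - 11*h^2 + 40*h - 48) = (h - 4)*(h + 1)*(h^2 - 7*h + 12) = (h - 4)*(h - 3)*(h + 1)*(h - 4)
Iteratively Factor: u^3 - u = (u)*(u^2 - 1) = u*(u + 1)*(u - 1)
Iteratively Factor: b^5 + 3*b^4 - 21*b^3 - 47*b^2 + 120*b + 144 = (b - 3)*(b^4 + 6*b^3 - 3*b^2 - 56*b - 48) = (b - 3)*(b + 1)*(b^3 + 5*b^2 - 8*b - 48) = (b - 3)*(b + 1)*(b + 4)*(b^2 + b - 12) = (b - 3)*(b + 1)*(b + 4)^2*(b - 3)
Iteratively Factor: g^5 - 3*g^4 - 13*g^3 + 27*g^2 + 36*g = (g - 4)*(g^4 + g^3 - 9*g^2 - 9*g) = g*(g - 4)*(g^3 + g^2 - 9*g - 9) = g*(g - 4)*(g + 1)*(g^2 - 9) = g*(g - 4)*(g - 3)*(g + 1)*(g + 3)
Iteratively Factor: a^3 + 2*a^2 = (a)*(a^2 + 2*a) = a*(a + 2)*(a)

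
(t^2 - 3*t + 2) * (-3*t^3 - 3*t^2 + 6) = -3*t^5 + 6*t^4 + 3*t^3 - 18*t + 12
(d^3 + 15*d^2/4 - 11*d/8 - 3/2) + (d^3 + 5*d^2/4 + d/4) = 2*d^3 + 5*d^2 - 9*d/8 - 3/2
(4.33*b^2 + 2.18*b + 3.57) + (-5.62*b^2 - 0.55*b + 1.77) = -1.29*b^2 + 1.63*b + 5.34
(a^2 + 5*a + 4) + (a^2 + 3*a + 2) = 2*a^2 + 8*a + 6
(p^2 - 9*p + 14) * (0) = 0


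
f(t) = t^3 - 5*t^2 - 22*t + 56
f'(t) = 3*t^2 - 10*t - 22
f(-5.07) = -91.31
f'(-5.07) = 105.81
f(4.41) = -52.49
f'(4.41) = -7.76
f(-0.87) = 70.70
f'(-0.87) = -11.03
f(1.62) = 11.49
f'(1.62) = -30.33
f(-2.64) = 60.83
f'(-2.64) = 25.31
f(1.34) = 19.95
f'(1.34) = -30.01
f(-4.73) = -57.63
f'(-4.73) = 92.42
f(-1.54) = 74.37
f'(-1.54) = 0.51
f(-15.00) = -4114.00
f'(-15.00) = 803.00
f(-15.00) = -4114.00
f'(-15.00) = 803.00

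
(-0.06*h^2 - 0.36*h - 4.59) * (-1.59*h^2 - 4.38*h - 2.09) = 0.0954*h^4 + 0.8352*h^3 + 9.0003*h^2 + 20.8566*h + 9.5931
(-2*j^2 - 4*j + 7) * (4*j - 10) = -8*j^3 + 4*j^2 + 68*j - 70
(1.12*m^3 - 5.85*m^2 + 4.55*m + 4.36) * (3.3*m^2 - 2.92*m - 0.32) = 3.696*m^5 - 22.5754*m^4 + 31.7386*m^3 + 2.974*m^2 - 14.1872*m - 1.3952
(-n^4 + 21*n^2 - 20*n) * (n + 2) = -n^5 - 2*n^4 + 21*n^3 + 22*n^2 - 40*n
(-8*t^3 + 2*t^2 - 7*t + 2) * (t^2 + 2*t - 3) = -8*t^5 - 14*t^4 + 21*t^3 - 18*t^2 + 25*t - 6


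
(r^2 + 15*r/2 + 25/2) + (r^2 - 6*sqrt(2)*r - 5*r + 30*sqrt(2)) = 2*r^2 - 6*sqrt(2)*r + 5*r/2 + 25/2 + 30*sqrt(2)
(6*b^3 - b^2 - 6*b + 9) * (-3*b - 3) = -18*b^4 - 15*b^3 + 21*b^2 - 9*b - 27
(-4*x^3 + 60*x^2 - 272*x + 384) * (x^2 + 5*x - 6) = -4*x^5 + 40*x^4 + 52*x^3 - 1336*x^2 + 3552*x - 2304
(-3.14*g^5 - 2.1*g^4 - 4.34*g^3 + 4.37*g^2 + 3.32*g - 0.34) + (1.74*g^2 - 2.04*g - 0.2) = -3.14*g^5 - 2.1*g^4 - 4.34*g^3 + 6.11*g^2 + 1.28*g - 0.54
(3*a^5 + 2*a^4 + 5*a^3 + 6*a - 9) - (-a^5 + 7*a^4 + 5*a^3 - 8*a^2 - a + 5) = 4*a^5 - 5*a^4 + 8*a^2 + 7*a - 14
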